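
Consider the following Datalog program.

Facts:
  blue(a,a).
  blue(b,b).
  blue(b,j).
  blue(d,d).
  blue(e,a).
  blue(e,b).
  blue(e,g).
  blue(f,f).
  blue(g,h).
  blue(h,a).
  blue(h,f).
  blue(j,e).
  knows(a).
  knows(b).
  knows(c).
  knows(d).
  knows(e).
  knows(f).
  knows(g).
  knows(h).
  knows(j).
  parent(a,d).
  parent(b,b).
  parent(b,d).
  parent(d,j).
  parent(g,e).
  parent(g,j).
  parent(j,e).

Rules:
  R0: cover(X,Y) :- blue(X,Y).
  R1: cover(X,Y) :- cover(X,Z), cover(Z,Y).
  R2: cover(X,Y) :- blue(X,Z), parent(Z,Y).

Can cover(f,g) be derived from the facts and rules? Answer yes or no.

round 1: derive cover(a,a) via R0 from blue(a,a)
round 1: derive cover(b,b) via R0 from blue(b,b)
round 1: derive cover(b,j) via R0 from blue(b,j)
round 1: derive cover(d,d) via R0 from blue(d,d)
round 1: derive cover(e,a) via R0 from blue(e,a)
round 1: derive cover(e,b) via R0 from blue(e,b)
round 1: derive cover(e,g) via R0 from blue(e,g)
round 1: derive cover(f,f) via R0 from blue(f,f)
round 1: derive cover(g,h) via R0 from blue(g,h)
round 1: derive cover(h,a) via R0 from blue(h,a)
round 1: derive cover(h,f) via R0 from blue(h,f)
round 1: derive cover(j,e) via R0 from blue(j,e)
round 1: derive cover(a,d) via R2 from blue(a,a), parent(a,d)
round 1: derive cover(b,d) via R2 from blue(b,b), parent(b,d)
round 1: derive cover(b,e) via R2 from blue(b,j), parent(j,e)
round 1: derive cover(d,j) via R2 from blue(d,d), parent(d,j)
round 1: derive cover(e,d) via R2 from blue(e,a), parent(a,d)
round 1: derive cover(e,e) via R2 from blue(e,g), parent(g,e)
round 1: derive cover(e,j) via R2 from blue(e,g), parent(g,j)
round 1: derive cover(h,d) via R2 from blue(h,a), parent(a,d)
round 2: derive cover(a,j) via R1 from cover(a,d), cover(d,j)
round 2: derive cover(b,a) via R1 from cover(b,e), cover(e,a)
round 2: derive cover(b,g) via R1 from cover(b,e), cover(e,g)
round 2: derive cover(d,e) via R1 from cover(d,j), cover(j,e)
round 2: derive cover(e,h) via R1 from cover(e,g), cover(g,h)
round 2: derive cover(g,a) via R1 from cover(g,h), cover(h,a)
round 2: derive cover(g,d) via R1 from cover(g,h), cover(h,d)
round 2: derive cover(g,f) via R1 from cover(g,h), cover(h,f)
round 2: derive cover(h,j) via R1 from cover(h,d), cover(d,j)
round 2: derive cover(j,a) via R1 from cover(j,e), cover(e,a)
round 2: derive cover(j,b) via R1 from cover(j,e), cover(e,b)
round 2: derive cover(j,d) via R1 from cover(j,e), cover(e,d)
round 2: derive cover(j,g) via R1 from cover(j,e), cover(e,g)
round 2: derive cover(j,j) via R1 from cover(j,e), cover(e,j)
round 3: derive cover(a,b) via R1 from cover(a,j), cover(j,b)
round 3: derive cover(a,e) via R1 from cover(a,d), cover(d,e)
round 3: derive cover(a,g) via R1 from cover(a,j), cover(j,g)
round 3: derive cover(b,f) via R1 from cover(b,g), cover(g,f)
round 3: derive cover(b,h) via R1 from cover(b,e), cover(e,h)
round 3: derive cover(d,a) via R1 from cover(d,e), cover(e,a)
round 3: derive cover(d,b) via R1 from cover(d,e), cover(e,b)
round 3: derive cover(d,g) via R1 from cover(d,e), cover(e,g)
round 3: derive cover(d,h) via R1 from cover(d,e), cover(e,h)
round 3: derive cover(e,f) via R1 from cover(e,g), cover(g,f)
round 3: derive cover(g,e) via R1 from cover(g,d), cover(d,e)
round 3: derive cover(g,j) via R1 from cover(g,a), cover(a,j)
round 3: derive cover(h,b) via R1 from cover(h,j), cover(j,b)
round 3: derive cover(h,e) via R1 from cover(h,d), cover(d,e)
round 3: derive cover(h,g) via R1 from cover(h,j), cover(j,g)
round 3: derive cover(j,f) via R1 from cover(j,g), cover(g,f)
round 3: derive cover(j,h) via R1 from cover(j,e), cover(e,h)
round 4: derive cover(a,f) via R1 from cover(a,b), cover(b,f)
round 4: derive cover(a,h) via R1 from cover(a,b), cover(b,h)
round 4: derive cover(d,f) via R1 from cover(d,b), cover(b,f)
round 4: derive cover(g,b) via R1 from cover(g,a), cover(a,b)
round 4: derive cover(g,g) via R1 from cover(g,a), cover(a,g)
round 4: derive cover(h,h) via R1 from cover(h,b), cover(b,h)

no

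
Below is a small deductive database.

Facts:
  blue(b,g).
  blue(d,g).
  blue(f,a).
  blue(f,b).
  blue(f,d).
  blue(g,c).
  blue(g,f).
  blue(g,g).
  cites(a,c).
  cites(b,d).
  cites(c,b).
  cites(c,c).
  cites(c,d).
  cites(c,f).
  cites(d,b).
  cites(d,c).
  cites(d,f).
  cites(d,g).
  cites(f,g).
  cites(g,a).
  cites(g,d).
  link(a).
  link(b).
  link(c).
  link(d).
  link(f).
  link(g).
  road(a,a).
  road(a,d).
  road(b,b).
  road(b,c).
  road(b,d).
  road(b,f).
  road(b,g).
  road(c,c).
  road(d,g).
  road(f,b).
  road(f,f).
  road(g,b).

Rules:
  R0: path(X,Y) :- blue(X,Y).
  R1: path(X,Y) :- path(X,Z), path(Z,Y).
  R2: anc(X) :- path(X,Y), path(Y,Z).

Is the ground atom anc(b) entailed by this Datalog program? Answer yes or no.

round 1: derive path(b,g) via R0 from blue(b,g)
round 1: derive path(d,g) via R0 from blue(d,g)
round 1: derive path(f,a) via R0 from blue(f,a)
round 1: derive path(f,b) via R0 from blue(f,b)
round 1: derive path(f,d) via R0 from blue(f,d)
round 1: derive path(g,c) via R0 from blue(g,c)
round 1: derive path(g,f) via R0 from blue(g,f)
round 1: derive path(g,g) via R0 from blue(g,g)
round 2: derive path(b,c) via R1 from path(b,g), path(g,c)
round 2: derive path(b,f) via R1 from path(b,g), path(g,f)
round 2: derive path(d,c) via R1 from path(d,g), path(g,c)
round 2: derive path(d,f) via R1 from path(d,g), path(g,f)
round 2: derive path(f,g) via R1 from path(f,b), path(b,g)
round 2: derive path(g,a) via R1 from path(g,f), path(f,a)
round 2: derive path(g,b) via R1 from path(g,f), path(f,b)
round 2: derive path(g,d) via R1 from path(g,f), path(f,d)
round 2: derive anc(b) via R2 from path(b,g), path(g,c)
round 2: derive anc(d) via R2 from path(d,g), path(g,c)
round 2: derive anc(f) via R2 from path(f,b), path(b,g)
round 2: derive anc(g) via R2 from path(g,f), path(f,a)
round 3: derive path(b,a) via R1 from path(b,f), path(f,a)
round 3: derive path(b,b) via R1 from path(b,f), path(f,b)
round 3: derive path(b,d) via R1 from path(b,f), path(f,d)
round 3: derive path(d,a) via R1 from path(d,f), path(f,a)
round 3: derive path(d,b) via R1 from path(d,f), path(f,b)
round 3: derive path(d,d) via R1 from path(d,f), path(f,d)
round 3: derive path(f,c) via R1 from path(f,b), path(b,c)
round 3: derive path(f,f) via R1 from path(f,b), path(b,f)

yes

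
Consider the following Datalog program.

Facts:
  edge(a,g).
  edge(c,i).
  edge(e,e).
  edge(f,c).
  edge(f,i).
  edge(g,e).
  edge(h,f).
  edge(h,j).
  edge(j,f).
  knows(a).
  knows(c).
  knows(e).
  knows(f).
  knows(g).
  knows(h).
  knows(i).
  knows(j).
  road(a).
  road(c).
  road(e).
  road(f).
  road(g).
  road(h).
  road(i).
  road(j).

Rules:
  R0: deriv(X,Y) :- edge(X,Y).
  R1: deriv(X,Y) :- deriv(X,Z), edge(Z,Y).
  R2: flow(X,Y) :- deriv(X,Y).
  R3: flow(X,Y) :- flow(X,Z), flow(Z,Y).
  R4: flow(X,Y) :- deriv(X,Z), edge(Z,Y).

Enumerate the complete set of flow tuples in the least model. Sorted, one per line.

flow(a,e)
flow(a,g)
flow(c,i)
flow(e,e)
flow(f,c)
flow(f,i)
flow(g,e)
flow(h,c)
flow(h,f)
flow(h,i)
flow(h,j)
flow(j,c)
flow(j,f)
flow(j,i)

round 1: derive deriv(a,g) via R0 from edge(a,g)
round 1: derive deriv(c,i) via R0 from edge(c,i)
round 1: derive deriv(e,e) via R0 from edge(e,e)
round 1: derive deriv(f,c) via R0 from edge(f,c)
round 1: derive deriv(f,i) via R0 from edge(f,i)
round 1: derive deriv(g,e) via R0 from edge(g,e)
round 1: derive deriv(h,f) via R0 from edge(h,f)
round 1: derive deriv(h,j) via R0 from edge(h,j)
round 1: derive deriv(j,f) via R0 from edge(j,f)
round 2: derive deriv(a,e) via R1 from deriv(a,g), edge(g,e)
round 2: derive deriv(h,c) via R1 from deriv(h,f), edge(f,c)
round 2: derive deriv(h,i) via R1 from deriv(h,f), edge(f,i)
round 2: derive deriv(j,c) via R1 from deriv(j,f), edge(f,c)
round 2: derive deriv(j,i) via R1 from deriv(j,f), edge(f,i)
round 2: derive flow(a,g) via R2 from deriv(a,g)
round 2: derive flow(c,i) via R2 from deriv(c,i)
round 2: derive flow(e,e) via R2 from deriv(e,e)
round 2: derive flow(f,c) via R2 from deriv(f,c)
round 2: derive flow(f,i) via R2 from deriv(f,i)
round 2: derive flow(g,e) via R2 from deriv(g,e)
round 2: derive flow(h,f) via R2 from deriv(h,f)
round 2: derive flow(h,j) via R2 from deriv(h,j)
round 2: derive flow(j,f) via R2 from deriv(j,f)
round 2: derive flow(a,e) via R4 from deriv(a,g), edge(g,e)
round 2: derive flow(h,c) via R4 from deriv(h,f), edge(f,c)
round 2: derive flow(h,i) via R4 from deriv(h,f), edge(f,i)
round 2: derive flow(j,c) via R4 from deriv(j,f), edge(f,c)
round 2: derive flow(j,i) via R4 from deriv(j,f), edge(f,i)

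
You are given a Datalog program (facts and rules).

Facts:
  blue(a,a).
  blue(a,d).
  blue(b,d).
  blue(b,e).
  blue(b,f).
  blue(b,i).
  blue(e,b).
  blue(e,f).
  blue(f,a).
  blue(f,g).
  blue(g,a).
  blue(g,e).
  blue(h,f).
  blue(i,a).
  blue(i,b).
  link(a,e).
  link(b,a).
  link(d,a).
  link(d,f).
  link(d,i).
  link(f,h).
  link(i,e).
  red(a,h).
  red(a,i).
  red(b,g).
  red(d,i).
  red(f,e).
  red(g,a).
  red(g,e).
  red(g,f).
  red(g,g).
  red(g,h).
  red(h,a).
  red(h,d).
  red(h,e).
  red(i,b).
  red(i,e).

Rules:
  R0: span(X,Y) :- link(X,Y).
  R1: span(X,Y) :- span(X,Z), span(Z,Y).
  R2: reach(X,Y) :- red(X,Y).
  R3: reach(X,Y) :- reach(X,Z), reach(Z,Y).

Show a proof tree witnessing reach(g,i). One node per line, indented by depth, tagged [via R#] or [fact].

reach(g,i)  [via R3]
  reach(g,a)  [via R2]
    red(g,a)  [fact]
  reach(a,i)  [via R2]
    red(a,i)  [fact]

round 1: derive reach(a,h) via R2 from red(a,h)
round 1: derive reach(a,i) via R2 from red(a,i)
round 1: derive reach(b,g) via R2 from red(b,g)
round 1: derive reach(d,i) via R2 from red(d,i)
round 1: derive reach(f,e) via R2 from red(f,e)
round 1: derive reach(g,a) via R2 from red(g,a)
round 1: derive reach(g,e) via R2 from red(g,e)
round 1: derive reach(g,f) via R2 from red(g,f)
round 1: derive reach(g,g) via R2 from red(g,g)
round 1: derive reach(g,h) via R2 from red(g,h)
round 1: derive reach(h,a) via R2 from red(h,a)
round 1: derive reach(h,d) via R2 from red(h,d)
round 1: derive reach(h,e) via R2 from red(h,e)
round 1: derive reach(i,b) via R2 from red(i,b)
round 1: derive reach(i,e) via R2 from red(i,e)
round 2: derive reach(a,a) via R3 from reach(a,h), reach(h,a)
round 2: derive reach(a,b) via R3 from reach(a,i), reach(i,b)
round 2: derive reach(a,d) via R3 from reach(a,h), reach(h,d)
round 2: derive reach(a,e) via R3 from reach(a,h), reach(h,e)
round 2: derive reach(b,a) via R3 from reach(b,g), reach(g,a)
round 2: derive reach(b,e) via R3 from reach(b,g), reach(g,e)
round 2: derive reach(b,f) via R3 from reach(b,g), reach(g,f)
round 2: derive reach(b,h) via R3 from reach(b,g), reach(g,h)
round 2: derive reach(d,b) via R3 from reach(d,i), reach(i,b)
round 2: derive reach(d,e) via R3 from reach(d,i), reach(i,e)
round 2: derive reach(g,d) via R3 from reach(g,h), reach(h,d)
round 2: derive reach(g,i) via R3 from reach(g,a), reach(a,i)
round 2: derive reach(h,h) via R3 from reach(h,a), reach(a,h)
round 2: derive reach(h,i) via R3 from reach(h,a), reach(a,i)
round 2: derive reach(i,g) via R3 from reach(i,b), reach(b,g)
round 3: derive reach(a,f) via R3 from reach(a,b), reach(b,f)
round 3: derive reach(a,g) via R3 from reach(a,b), reach(b,g)
round 3: derive reach(b,b) via R3 from reach(b,a), reach(a,b)
round 3: derive reach(b,d) via R3 from reach(b,a), reach(a,d)
round 3: derive reach(b,i) via R3 from reach(b,a), reach(a,i)
round 3: derive reach(d,a) via R3 from reach(d,b), reach(b,a)
round 3: derive reach(d,f) via R3 from reach(d,b), reach(b,f)
round 3: derive reach(d,g) via R3 from reach(d,b), reach(b,g)
round 3: derive reach(d,h) via R3 from reach(d,b), reach(b,h)
round 3: derive reach(g,b) via R3 from reach(g,a), reach(a,b)
round 3: derive reach(h,b) via R3 from reach(h,a), reach(a,b)
round 3: derive reach(h,g) via R3 from reach(h,i), reach(i,g)
round 3: derive reach(i,a) via R3 from reach(i,b), reach(b,a)
round 3: derive reach(i,d) via R3 from reach(i,g), reach(g,d)
round 3: derive reach(i,f) via R3 from reach(i,b), reach(b,f)
round 3: derive reach(i,h) via R3 from reach(i,b), reach(b,h)
round 3: derive reach(i,i) via R3 from reach(i,g), reach(g,i)
round 4: derive reach(d,d) via R3 from reach(d,a), reach(a,d)
round 4: derive reach(h,f) via R3 from reach(h,a), reach(a,f)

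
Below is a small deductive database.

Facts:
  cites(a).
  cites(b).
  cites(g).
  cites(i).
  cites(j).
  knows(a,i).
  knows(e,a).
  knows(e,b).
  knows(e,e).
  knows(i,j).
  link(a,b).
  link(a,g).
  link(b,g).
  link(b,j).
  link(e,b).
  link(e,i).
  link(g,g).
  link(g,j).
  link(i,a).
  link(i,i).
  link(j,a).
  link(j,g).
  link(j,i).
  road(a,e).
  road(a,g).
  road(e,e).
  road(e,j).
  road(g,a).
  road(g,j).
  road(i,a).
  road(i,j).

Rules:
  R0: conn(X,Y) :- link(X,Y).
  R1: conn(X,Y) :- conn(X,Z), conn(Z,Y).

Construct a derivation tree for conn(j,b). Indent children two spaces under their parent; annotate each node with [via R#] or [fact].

round 1: derive conn(a,b) via R0 from link(a,b)
round 1: derive conn(a,g) via R0 from link(a,g)
round 1: derive conn(b,g) via R0 from link(b,g)
round 1: derive conn(b,j) via R0 from link(b,j)
round 1: derive conn(e,b) via R0 from link(e,b)
round 1: derive conn(e,i) via R0 from link(e,i)
round 1: derive conn(g,g) via R0 from link(g,g)
round 1: derive conn(g,j) via R0 from link(g,j)
round 1: derive conn(i,a) via R0 from link(i,a)
round 1: derive conn(i,i) via R0 from link(i,i)
round 1: derive conn(j,a) via R0 from link(j,a)
round 1: derive conn(j,g) via R0 from link(j,g)
round 1: derive conn(j,i) via R0 from link(j,i)
round 2: derive conn(a,j) via R1 from conn(a,b), conn(b,j)
round 2: derive conn(b,a) via R1 from conn(b,j), conn(j,a)
round 2: derive conn(b,i) via R1 from conn(b,j), conn(j,i)
round 2: derive conn(e,a) via R1 from conn(e,i), conn(i,a)
round 2: derive conn(e,g) via R1 from conn(e,b), conn(b,g)
round 2: derive conn(e,j) via R1 from conn(e,b), conn(b,j)
round 2: derive conn(g,a) via R1 from conn(g,j), conn(j,a)
round 2: derive conn(g,i) via R1 from conn(g,j), conn(j,i)
round 2: derive conn(i,b) via R1 from conn(i,a), conn(a,b)
round 2: derive conn(i,g) via R1 from conn(i,a), conn(a,g)
round 2: derive conn(j,b) via R1 from conn(j,a), conn(a,b)
round 2: derive conn(j,j) via R1 from conn(j,g), conn(g,j)
round 3: derive conn(a,a) via R1 from conn(a,b), conn(b,a)
round 3: derive conn(a,i) via R1 from conn(a,b), conn(b,i)
round 3: derive conn(b,b) via R1 from conn(b,a), conn(a,b)
round 3: derive conn(g,b) via R1 from conn(g,a), conn(a,b)
round 3: derive conn(i,j) via R1 from conn(i,a), conn(a,j)

conn(j,b)  [via R1]
  conn(j,a)  [via R0]
    link(j,a)  [fact]
  conn(a,b)  [via R0]
    link(a,b)  [fact]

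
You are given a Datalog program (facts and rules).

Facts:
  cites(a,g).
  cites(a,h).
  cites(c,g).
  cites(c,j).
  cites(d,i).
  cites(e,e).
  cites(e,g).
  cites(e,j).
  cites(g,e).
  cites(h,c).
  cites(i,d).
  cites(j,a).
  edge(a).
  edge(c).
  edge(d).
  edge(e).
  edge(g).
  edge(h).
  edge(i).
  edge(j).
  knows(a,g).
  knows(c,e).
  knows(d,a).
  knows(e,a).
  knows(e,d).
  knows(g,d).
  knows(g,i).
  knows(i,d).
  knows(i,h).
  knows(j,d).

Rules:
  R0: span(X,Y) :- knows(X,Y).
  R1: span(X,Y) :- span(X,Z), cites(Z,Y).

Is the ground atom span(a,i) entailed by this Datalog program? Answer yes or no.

no

round 1: derive span(a,g) via R0 from knows(a,g)
round 1: derive span(c,e) via R0 from knows(c,e)
round 1: derive span(d,a) via R0 from knows(d,a)
round 1: derive span(e,a) via R0 from knows(e,a)
round 1: derive span(e,d) via R0 from knows(e,d)
round 1: derive span(g,d) via R0 from knows(g,d)
round 1: derive span(g,i) via R0 from knows(g,i)
round 1: derive span(i,d) via R0 from knows(i,d)
round 1: derive span(i,h) via R0 from knows(i,h)
round 1: derive span(j,d) via R0 from knows(j,d)
round 2: derive span(a,e) via R1 from span(a,g), cites(g,e)
round 2: derive span(c,g) via R1 from span(c,e), cites(e,g)
round 2: derive span(c,j) via R1 from span(c,e), cites(e,j)
round 2: derive span(d,g) via R1 from span(d,a), cites(a,g)
round 2: derive span(d,h) via R1 from span(d,a), cites(a,h)
round 2: derive span(e,g) via R1 from span(e,a), cites(a,g)
round 2: derive span(e,h) via R1 from span(e,a), cites(a,h)
round 2: derive span(e,i) via R1 from span(e,d), cites(d,i)
round 2: derive span(i,c) via R1 from span(i,h), cites(h,c)
round 2: derive span(i,i) via R1 from span(i,d), cites(d,i)
round 2: derive span(j,i) via R1 from span(j,d), cites(d,i)
round 3: derive span(a,j) via R1 from span(a,e), cites(e,j)
round 3: derive span(c,a) via R1 from span(c,j), cites(j,a)
round 3: derive span(d,c) via R1 from span(d,h), cites(h,c)
round 3: derive span(d,e) via R1 from span(d,g), cites(g,e)
round 3: derive span(e,c) via R1 from span(e,h), cites(h,c)
round 3: derive span(e,e) via R1 from span(e,g), cites(g,e)
round 3: derive span(i,g) via R1 from span(i,c), cites(c,g)
round 3: derive span(i,j) via R1 from span(i,c), cites(c,j)
round 4: derive span(a,a) via R1 from span(a,j), cites(j,a)
round 4: derive span(c,h) via R1 from span(c,a), cites(a,h)
round 4: derive span(d,j) via R1 from span(d,c), cites(c,j)
round 4: derive span(e,j) via R1 from span(e,c), cites(c,j)
round 4: derive span(i,a) via R1 from span(i,j), cites(j,a)
round 4: derive span(i,e) via R1 from span(i,g), cites(g,e)
round 5: derive span(a,h) via R1 from span(a,a), cites(a,h)
round 5: derive span(c,c) via R1 from span(c,h), cites(h,c)
round 6: derive span(a,c) via R1 from span(a,h), cites(h,c)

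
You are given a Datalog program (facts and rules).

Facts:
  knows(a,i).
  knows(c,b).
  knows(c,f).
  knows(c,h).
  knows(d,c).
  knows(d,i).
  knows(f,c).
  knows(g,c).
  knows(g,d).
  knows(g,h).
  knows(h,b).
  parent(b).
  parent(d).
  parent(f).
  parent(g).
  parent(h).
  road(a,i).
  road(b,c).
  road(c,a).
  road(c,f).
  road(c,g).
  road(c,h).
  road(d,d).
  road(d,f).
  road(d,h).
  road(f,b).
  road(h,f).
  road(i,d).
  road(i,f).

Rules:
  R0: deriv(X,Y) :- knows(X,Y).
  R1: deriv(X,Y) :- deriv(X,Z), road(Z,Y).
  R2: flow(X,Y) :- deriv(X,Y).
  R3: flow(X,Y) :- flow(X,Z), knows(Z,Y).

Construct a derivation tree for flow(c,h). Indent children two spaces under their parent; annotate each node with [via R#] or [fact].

flow(c,h)  [via R2]
  deriv(c,h)  [via R0]
    knows(c,h)  [fact]

round 1: derive deriv(a,i) via R0 from knows(a,i)
round 1: derive deriv(c,b) via R0 from knows(c,b)
round 1: derive deriv(c,f) via R0 from knows(c,f)
round 1: derive deriv(c,h) via R0 from knows(c,h)
round 1: derive deriv(d,c) via R0 from knows(d,c)
round 1: derive deriv(d,i) via R0 from knows(d,i)
round 1: derive deriv(f,c) via R0 from knows(f,c)
round 1: derive deriv(g,c) via R0 from knows(g,c)
round 1: derive deriv(g,d) via R0 from knows(g,d)
round 1: derive deriv(g,h) via R0 from knows(g,h)
round 1: derive deriv(h,b) via R0 from knows(h,b)
round 2: derive deriv(a,d) via R1 from deriv(a,i), road(i,d)
round 2: derive deriv(a,f) via R1 from deriv(a,i), road(i,f)
round 2: derive deriv(c,c) via R1 from deriv(c,b), road(b,c)
round 2: derive deriv(d,a) via R1 from deriv(d,c), road(c,a)
round 2: derive deriv(d,d) via R1 from deriv(d,i), road(i,d)
round 2: derive deriv(d,f) via R1 from deriv(d,c), road(c,f)
round 2: derive deriv(d,g) via R1 from deriv(d,c), road(c,g)
round 2: derive deriv(d,h) via R1 from deriv(d,c), road(c,h)
round 2: derive deriv(f,a) via R1 from deriv(f,c), road(c,a)
round 2: derive deriv(f,f) via R1 from deriv(f,c), road(c,f)
round 2: derive deriv(f,g) via R1 from deriv(f,c), road(c,g)
round 2: derive deriv(f,h) via R1 from deriv(f,c), road(c,h)
round 2: derive deriv(g,a) via R1 from deriv(g,c), road(c,a)
round 2: derive deriv(g,f) via R1 from deriv(g,c), road(c,f)
round 2: derive deriv(g,g) via R1 from deriv(g,c), road(c,g)
round 2: derive deriv(h,c) via R1 from deriv(h,b), road(b,c)
round 2: derive flow(a,i) via R2 from deriv(a,i)
round 2: derive flow(c,b) via R2 from deriv(c,b)
round 2: derive flow(c,f) via R2 from deriv(c,f)
round 2: derive flow(c,h) via R2 from deriv(c,h)
round 2: derive flow(d,c) via R2 from deriv(d,c)
round 2: derive flow(d,i) via R2 from deriv(d,i)
round 2: derive flow(f,c) via R2 from deriv(f,c)
round 2: derive flow(g,c) via R2 from deriv(g,c)
round 2: derive flow(g,d) via R2 from deriv(g,d)
round 2: derive flow(g,h) via R2 from deriv(g,h)
round 2: derive flow(h,b) via R2 from deriv(h,b)
round 3: derive deriv(a,b) via R1 from deriv(a,f), road(f,b)
round 3: derive deriv(a,h) via R1 from deriv(a,d), road(d,h)
round 3: derive deriv(c,a) via R1 from deriv(c,c), road(c,a)
round 3: derive deriv(c,g) via R1 from deriv(c,c), road(c,g)
round 3: derive deriv(d,b) via R1 from deriv(d,f), road(f,b)
round 3: derive deriv(f,b) via R1 from deriv(f,f), road(f,b)
round 3: derive deriv(f,i) via R1 from deriv(f,a), road(a,i)
round 3: derive deriv(g,b) via R1 from deriv(g,f), road(f,b)
round 3: derive deriv(g,i) via R1 from deriv(g,a), road(a,i)
round 3: derive deriv(h,a) via R1 from deriv(h,c), road(c,a)
round 3: derive deriv(h,f) via R1 from deriv(h,c), road(c,f)
round 3: derive deriv(h,g) via R1 from deriv(h,c), road(c,g)
round 3: derive deriv(h,h) via R1 from deriv(h,c), road(c,h)
round 3: derive flow(a,d) via R2 from deriv(a,d)
round 3: derive flow(a,f) via R2 from deriv(a,f)
round 3: derive flow(c,c) via R2 from deriv(c,c)
round 3: derive flow(d,a) via R2 from deriv(d,a)
round 3: derive flow(d,d) via R2 from deriv(d,d)
round 3: derive flow(d,f) via R2 from deriv(d,f)
round 3: derive flow(d,g) via R2 from deriv(d,g)
round 3: derive flow(d,h) via R2 from deriv(d,h)
round 3: derive flow(f,a) via R2 from deriv(f,a)
round 3: derive flow(f,f) via R2 from deriv(f,f)
round 3: derive flow(f,g) via R2 from deriv(f,g)
round 3: derive flow(f,h) via R2 from deriv(f,h)
round 3: derive flow(g,a) via R2 from deriv(g,a)
round 3: derive flow(g,f) via R2 from deriv(g,f)
round 3: derive flow(g,g) via R2 from deriv(g,g)
round 3: derive flow(h,c) via R2 from deriv(h,c)
round 3: derive flow(d,b) via R3 from flow(d,c), knows(c,b)
round 3: derive flow(f,b) via R3 from flow(f,c), knows(c,b)
round 3: derive flow(g,b) via R3 from flow(g,c), knows(c,b)
round 3: derive flow(g,i) via R3 from flow(g,d), knows(d,i)
round 4: derive deriv(a,c) via R1 from deriv(a,b), road(b,c)
round 4: derive deriv(c,i) via R1 from deriv(c,a), road(a,i)
round 4: derive deriv(f,d) via R1 from deriv(f,i), road(i,d)
round 4: derive deriv(h,i) via R1 from deriv(h,a), road(a,i)
round 4: derive flow(a,b) via R2 from deriv(a,b)
round 4: derive flow(a,h) via R2 from deriv(a,h)
round 4: derive flow(c,a) via R2 from deriv(c,a)
round 4: derive flow(c,g) via R2 from deriv(c,g)
round 4: derive flow(f,i) via R2 from deriv(f,i)
round 4: derive flow(h,a) via R2 from deriv(h,a)
round 4: derive flow(h,f) via R2 from deriv(h,f)
round 4: derive flow(h,g) via R2 from deriv(h,g)
round 4: derive flow(h,h) via R2 from deriv(h,h)
round 4: derive flow(a,c) via R3 from flow(a,d), knows(d,c)
round 4: derive flow(f,d) via R3 from flow(f,g), knows(g,d)
round 5: derive deriv(a,a) via R1 from deriv(a,c), road(c,a)
round 5: derive deriv(a,g) via R1 from deriv(a,c), road(c,g)
round 5: derive deriv(c,d) via R1 from deriv(c,i), road(i,d)
round 5: derive deriv(h,d) via R1 from deriv(h,i), road(i,d)
round 5: derive flow(c,i) via R2 from deriv(c,i)
round 5: derive flow(h,i) via R2 from deriv(h,i)
round 5: derive flow(c,d) via R3 from flow(c,g), knows(g,d)
round 5: derive flow(h,d) via R3 from flow(h,g), knows(g,d)
round 6: derive flow(a,a) via R2 from deriv(a,a)
round 6: derive flow(a,g) via R2 from deriv(a,g)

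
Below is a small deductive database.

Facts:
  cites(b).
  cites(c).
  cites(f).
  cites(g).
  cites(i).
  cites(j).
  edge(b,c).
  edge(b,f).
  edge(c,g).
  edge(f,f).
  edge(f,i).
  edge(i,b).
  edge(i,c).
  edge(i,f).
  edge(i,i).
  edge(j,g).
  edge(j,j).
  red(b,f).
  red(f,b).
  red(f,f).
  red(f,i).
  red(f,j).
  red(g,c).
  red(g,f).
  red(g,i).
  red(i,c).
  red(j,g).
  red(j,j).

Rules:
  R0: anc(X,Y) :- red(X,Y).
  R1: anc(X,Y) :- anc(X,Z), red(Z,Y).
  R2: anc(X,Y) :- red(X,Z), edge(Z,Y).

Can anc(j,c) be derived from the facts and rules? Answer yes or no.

yes

round 1: derive anc(b,f) via R0 from red(b,f)
round 1: derive anc(f,b) via R0 from red(f,b)
round 1: derive anc(f,f) via R0 from red(f,f)
round 1: derive anc(f,i) via R0 from red(f,i)
round 1: derive anc(f,j) via R0 from red(f,j)
round 1: derive anc(g,c) via R0 from red(g,c)
round 1: derive anc(g,f) via R0 from red(g,f)
round 1: derive anc(g,i) via R0 from red(g,i)
round 1: derive anc(i,c) via R0 from red(i,c)
round 1: derive anc(j,g) via R0 from red(j,g)
round 1: derive anc(j,j) via R0 from red(j,j)
round 1: derive anc(b,i) via R2 from red(b,f), edge(f,i)
round 1: derive anc(f,c) via R2 from red(f,b), edge(b,c)
round 1: derive anc(f,g) via R2 from red(f,j), edge(j,g)
round 1: derive anc(g,b) via R2 from red(g,i), edge(i,b)
round 1: derive anc(g,g) via R2 from red(g,c), edge(c,g)
round 1: derive anc(i,g) via R2 from red(i,c), edge(c,g)
round 2: derive anc(b,b) via R1 from anc(b,f), red(f,b)
round 2: derive anc(b,c) via R1 from anc(b,i), red(i,c)
round 2: derive anc(b,j) via R1 from anc(b,f), red(f,j)
round 2: derive anc(g,j) via R1 from anc(g,f), red(f,j)
round 2: derive anc(i,f) via R1 from anc(i,g), red(g,f)
round 2: derive anc(i,i) via R1 from anc(i,g), red(g,i)
round 2: derive anc(j,c) via R1 from anc(j,g), red(g,c)
round 2: derive anc(j,f) via R1 from anc(j,g), red(g,f)
round 2: derive anc(j,i) via R1 from anc(j,g), red(g,i)
round 3: derive anc(b,g) via R1 from anc(b,j), red(j,g)
round 3: derive anc(i,b) via R1 from anc(i,f), red(f,b)
round 3: derive anc(i,j) via R1 from anc(i,f), red(f,j)
round 3: derive anc(j,b) via R1 from anc(j,f), red(f,b)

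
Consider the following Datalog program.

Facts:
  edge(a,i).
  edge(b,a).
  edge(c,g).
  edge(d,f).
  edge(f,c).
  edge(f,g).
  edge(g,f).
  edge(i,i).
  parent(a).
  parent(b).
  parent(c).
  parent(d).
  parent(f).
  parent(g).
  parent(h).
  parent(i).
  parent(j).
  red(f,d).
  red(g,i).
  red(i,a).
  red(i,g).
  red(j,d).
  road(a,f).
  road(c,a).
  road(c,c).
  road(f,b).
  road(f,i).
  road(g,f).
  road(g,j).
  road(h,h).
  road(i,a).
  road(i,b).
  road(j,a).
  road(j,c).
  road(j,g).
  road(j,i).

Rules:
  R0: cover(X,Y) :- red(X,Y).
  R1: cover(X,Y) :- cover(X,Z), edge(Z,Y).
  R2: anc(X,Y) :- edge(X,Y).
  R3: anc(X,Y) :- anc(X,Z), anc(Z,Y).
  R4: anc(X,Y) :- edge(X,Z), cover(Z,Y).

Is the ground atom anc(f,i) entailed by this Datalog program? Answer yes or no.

yes

round 1: derive cover(f,d) via R0 from red(f,d)
round 1: derive cover(g,i) via R0 from red(g,i)
round 1: derive cover(i,a) via R0 from red(i,a)
round 1: derive cover(i,g) via R0 from red(i,g)
round 1: derive cover(j,d) via R0 from red(j,d)
round 1: derive anc(a,i) via R2 from edge(a,i)
round 1: derive anc(b,a) via R2 from edge(b,a)
round 1: derive anc(c,g) via R2 from edge(c,g)
round 1: derive anc(d,f) via R2 from edge(d,f)
round 1: derive anc(f,c) via R2 from edge(f,c)
round 1: derive anc(f,g) via R2 from edge(f,g)
round 1: derive anc(g,f) via R2 from edge(g,f)
round 1: derive anc(i,i) via R2 from edge(i,i)
round 2: derive cover(f,f) via R1 from cover(f,d), edge(d,f)
round 2: derive cover(i,f) via R1 from cover(i,g), edge(g,f)
round 2: derive cover(i,i) via R1 from cover(i,a), edge(a,i)
round 2: derive cover(j,f) via R1 from cover(j,d), edge(d,f)
round 2: derive anc(b,i) via R3 from anc(b,a), anc(a,i)
round 2: derive anc(c,f) via R3 from anc(c,g), anc(g,f)
round 2: derive anc(d,c) via R3 from anc(d,f), anc(f,c)
round 2: derive anc(d,g) via R3 from anc(d,f), anc(f,g)
round 2: derive anc(f,f) via R3 from anc(f,g), anc(g,f)
round 2: derive anc(g,c) via R3 from anc(g,f), anc(f,c)
round 2: derive anc(g,g) via R3 from anc(g,f), anc(f,g)
round 2: derive anc(a,a) via R4 from edge(a,i), cover(i,a)
round 2: derive anc(a,g) via R4 from edge(a,i), cover(i,g)
round 2: derive anc(c,i) via R4 from edge(c,g), cover(g,i)
round 2: derive anc(d,d) via R4 from edge(d,f), cover(f,d)
round 2: derive anc(f,i) via R4 from edge(f,g), cover(g,i)
round 2: derive anc(g,d) via R4 from edge(g,f), cover(f,d)
round 2: derive anc(i,a) via R4 from edge(i,i), cover(i,a)
round 2: derive anc(i,g) via R4 from edge(i,i), cover(i,g)
round 3: derive cover(f,c) via R1 from cover(f,f), edge(f,c)
round 3: derive cover(f,g) via R1 from cover(f,f), edge(f,g)
round 3: derive cover(i,c) via R1 from cover(i,f), edge(f,c)
round 3: derive cover(j,c) via R1 from cover(j,f), edge(f,c)
round 3: derive cover(j,g) via R1 from cover(j,f), edge(f,g)
round 3: derive anc(a,c) via R3 from anc(a,g), anc(g,c)
round 3: derive anc(a,d) via R3 from anc(a,g), anc(g,d)
round 3: derive anc(a,f) via R3 from anc(a,g), anc(g,f)
round 3: derive anc(b,g) via R3 from anc(b,a), anc(a,g)
round 3: derive anc(c,a) via R3 from anc(c,i), anc(i,a)
round 3: derive anc(c,c) via R3 from anc(c,f), anc(f,c)
round 3: derive anc(c,d) via R3 from anc(c,g), anc(g,d)
round 3: derive anc(d,i) via R3 from anc(d,c), anc(c,i)
round 3: derive anc(f,a) via R3 from anc(f,i), anc(i,a)
round 3: derive anc(f,d) via R3 from anc(f,g), anc(g,d)
round 3: derive anc(g,i) via R3 from anc(g,c), anc(c,i)
round 3: derive anc(i,c) via R3 from anc(i,g), anc(g,c)
round 3: derive anc(i,d) via R3 from anc(i,g), anc(g,d)
round 3: derive anc(i,f) via R3 from anc(i,g), anc(g,f)
round 4: derive anc(b,c) via R3 from anc(b,a), anc(a,c)
round 4: derive anc(b,d) via R3 from anc(b,a), anc(a,d)
round 4: derive anc(b,f) via R3 from anc(b,a), anc(a,f)
round 4: derive anc(d,a) via R3 from anc(d,c), anc(c,a)
round 4: derive anc(g,a) via R3 from anc(g,c), anc(c,a)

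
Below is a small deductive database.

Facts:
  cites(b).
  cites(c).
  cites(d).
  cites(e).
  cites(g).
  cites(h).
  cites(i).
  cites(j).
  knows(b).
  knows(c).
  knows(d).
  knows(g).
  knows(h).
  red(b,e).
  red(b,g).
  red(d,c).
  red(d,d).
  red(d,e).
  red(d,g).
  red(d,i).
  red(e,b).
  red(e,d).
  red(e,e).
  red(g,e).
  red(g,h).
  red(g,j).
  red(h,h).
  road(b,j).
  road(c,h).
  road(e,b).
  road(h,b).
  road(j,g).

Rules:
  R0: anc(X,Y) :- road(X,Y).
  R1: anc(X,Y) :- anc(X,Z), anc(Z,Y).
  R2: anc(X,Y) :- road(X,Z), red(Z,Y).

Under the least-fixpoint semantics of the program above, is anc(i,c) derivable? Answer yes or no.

no

round 1: derive anc(b,j) via R0 from road(b,j)
round 1: derive anc(c,h) via R0 from road(c,h)
round 1: derive anc(e,b) via R0 from road(e,b)
round 1: derive anc(h,b) via R0 from road(h,b)
round 1: derive anc(j,g) via R0 from road(j,g)
round 1: derive anc(e,e) via R2 from road(e,b), red(b,e)
round 1: derive anc(e,g) via R2 from road(e,b), red(b,g)
round 1: derive anc(h,e) via R2 from road(h,b), red(b,e)
round 1: derive anc(h,g) via R2 from road(h,b), red(b,g)
round 1: derive anc(j,e) via R2 from road(j,g), red(g,e)
round 1: derive anc(j,h) via R2 from road(j,g), red(g,h)
round 1: derive anc(j,j) via R2 from road(j,g), red(g,j)
round 2: derive anc(b,e) via R1 from anc(b,j), anc(j,e)
round 2: derive anc(b,g) via R1 from anc(b,j), anc(j,g)
round 2: derive anc(b,h) via R1 from anc(b,j), anc(j,h)
round 2: derive anc(c,b) via R1 from anc(c,h), anc(h,b)
round 2: derive anc(c,e) via R1 from anc(c,h), anc(h,e)
round 2: derive anc(c,g) via R1 from anc(c,h), anc(h,g)
round 2: derive anc(e,j) via R1 from anc(e,b), anc(b,j)
round 2: derive anc(h,j) via R1 from anc(h,b), anc(b,j)
round 2: derive anc(j,b) via R1 from anc(j,e), anc(e,b)
round 3: derive anc(b,b) via R1 from anc(b,e), anc(e,b)
round 3: derive anc(c,j) via R1 from anc(c,b), anc(b,j)
round 3: derive anc(e,h) via R1 from anc(e,b), anc(b,h)
round 3: derive anc(h,h) via R1 from anc(h,b), anc(b,h)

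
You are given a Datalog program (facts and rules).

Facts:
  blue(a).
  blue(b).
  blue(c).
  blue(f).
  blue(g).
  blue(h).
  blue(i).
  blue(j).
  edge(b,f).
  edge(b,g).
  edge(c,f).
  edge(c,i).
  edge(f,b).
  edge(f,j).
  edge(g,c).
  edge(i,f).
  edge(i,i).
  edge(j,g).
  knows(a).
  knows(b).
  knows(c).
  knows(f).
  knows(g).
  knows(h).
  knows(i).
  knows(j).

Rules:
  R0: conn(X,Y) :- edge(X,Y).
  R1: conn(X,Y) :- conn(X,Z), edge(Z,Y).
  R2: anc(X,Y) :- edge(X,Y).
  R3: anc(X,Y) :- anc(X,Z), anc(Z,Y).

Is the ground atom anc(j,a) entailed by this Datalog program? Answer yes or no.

round 1: derive anc(b,f) via R2 from edge(b,f)
round 1: derive anc(b,g) via R2 from edge(b,g)
round 1: derive anc(c,f) via R2 from edge(c,f)
round 1: derive anc(c,i) via R2 from edge(c,i)
round 1: derive anc(f,b) via R2 from edge(f,b)
round 1: derive anc(f,j) via R2 from edge(f,j)
round 1: derive anc(g,c) via R2 from edge(g,c)
round 1: derive anc(i,f) via R2 from edge(i,f)
round 1: derive anc(i,i) via R2 from edge(i,i)
round 1: derive anc(j,g) via R2 from edge(j,g)
round 2: derive anc(b,b) via R3 from anc(b,f), anc(f,b)
round 2: derive anc(b,c) via R3 from anc(b,g), anc(g,c)
round 2: derive anc(b,j) via R3 from anc(b,f), anc(f,j)
round 2: derive anc(c,b) via R3 from anc(c,f), anc(f,b)
round 2: derive anc(c,j) via R3 from anc(c,f), anc(f,j)
round 2: derive anc(f,f) via R3 from anc(f,b), anc(b,f)
round 2: derive anc(f,g) via R3 from anc(f,b), anc(b,g)
round 2: derive anc(g,f) via R3 from anc(g,c), anc(c,f)
round 2: derive anc(g,i) via R3 from anc(g,c), anc(c,i)
round 2: derive anc(i,b) via R3 from anc(i,f), anc(f,b)
round 2: derive anc(i,j) via R3 from anc(i,f), anc(f,j)
round 2: derive anc(j,c) via R3 from anc(j,g), anc(g,c)
round 3: derive anc(b,i) via R3 from anc(b,c), anc(c,i)
round 3: derive anc(c,c) via R3 from anc(c,b), anc(b,c)
round 3: derive anc(c,g) via R3 from anc(c,b), anc(b,g)
round 3: derive anc(f,c) via R3 from anc(f,b), anc(b,c)
round 3: derive anc(f,i) via R3 from anc(f,g), anc(g,i)
round 3: derive anc(g,b) via R3 from anc(g,c), anc(c,b)
round 3: derive anc(g,g) via R3 from anc(g,f), anc(f,g)
round 3: derive anc(g,j) via R3 from anc(g,c), anc(c,j)
round 3: derive anc(i,c) via R3 from anc(i,b), anc(b,c)
round 3: derive anc(i,g) via R3 from anc(i,b), anc(b,g)
round 3: derive anc(j,b) via R3 from anc(j,c), anc(c,b)
round 3: derive anc(j,f) via R3 from anc(j,c), anc(c,f)
round 3: derive anc(j,i) via R3 from anc(j,c), anc(c,i)
round 3: derive anc(j,j) via R3 from anc(j,c), anc(c,j)

no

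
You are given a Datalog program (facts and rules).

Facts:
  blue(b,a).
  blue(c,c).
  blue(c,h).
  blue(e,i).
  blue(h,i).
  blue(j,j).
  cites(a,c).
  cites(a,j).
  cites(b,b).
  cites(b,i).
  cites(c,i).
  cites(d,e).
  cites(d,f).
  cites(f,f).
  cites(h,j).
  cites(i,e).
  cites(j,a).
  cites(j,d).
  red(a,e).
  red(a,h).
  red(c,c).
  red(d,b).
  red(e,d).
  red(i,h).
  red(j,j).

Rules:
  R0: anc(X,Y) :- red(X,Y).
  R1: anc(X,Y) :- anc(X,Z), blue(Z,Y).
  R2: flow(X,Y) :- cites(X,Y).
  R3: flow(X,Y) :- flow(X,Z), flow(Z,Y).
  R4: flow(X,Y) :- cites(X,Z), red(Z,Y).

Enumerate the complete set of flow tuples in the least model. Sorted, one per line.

flow(a,a)
flow(a,b)
flow(a,c)
flow(a,d)
flow(a,e)
flow(a,f)
flow(a,h)
flow(a,i)
flow(a,j)
flow(b,a)
flow(b,b)
flow(b,c)
flow(b,d)
flow(b,e)
flow(b,f)
flow(b,h)
flow(b,i)
flow(b,j)
flow(c,a)
flow(c,b)
flow(c,c)
flow(c,d)
flow(c,e)
flow(c,f)
flow(c,h)
flow(c,i)
flow(c,j)
flow(d,d)
flow(d,e)
flow(d,f)
flow(f,f)
flow(h,a)
flow(h,b)
flow(h,c)
flow(h,d)
flow(h,e)
flow(h,f)
flow(h,h)
flow(h,i)
flow(h,j)
flow(i,d)
flow(i,e)
flow(i,f)
flow(j,a)
flow(j,b)
flow(j,c)
flow(j,d)
flow(j,e)
flow(j,f)
flow(j,h)
flow(j,i)
flow(j,j)

round 1: derive flow(a,c) via R2 from cites(a,c)
round 1: derive flow(a,j) via R2 from cites(a,j)
round 1: derive flow(b,b) via R2 from cites(b,b)
round 1: derive flow(b,i) via R2 from cites(b,i)
round 1: derive flow(c,i) via R2 from cites(c,i)
round 1: derive flow(d,e) via R2 from cites(d,e)
round 1: derive flow(d,f) via R2 from cites(d,f)
round 1: derive flow(f,f) via R2 from cites(f,f)
round 1: derive flow(h,j) via R2 from cites(h,j)
round 1: derive flow(i,e) via R2 from cites(i,e)
round 1: derive flow(j,a) via R2 from cites(j,a)
round 1: derive flow(j,d) via R2 from cites(j,d)
round 1: derive flow(b,h) via R4 from cites(b,i), red(i,h)
round 1: derive flow(c,h) via R4 from cites(c,i), red(i,h)
round 1: derive flow(d,d) via R4 from cites(d,e), red(e,d)
round 1: derive flow(i,d) via R4 from cites(i,e), red(e,d)
round 1: derive flow(j,b) via R4 from cites(j,d), red(d,b)
round 1: derive flow(j,e) via R4 from cites(j,a), red(a,e)
round 1: derive flow(j,h) via R4 from cites(j,a), red(a,h)
round 2: derive flow(a,a) via R3 from flow(a,j), flow(j,a)
round 2: derive flow(a,b) via R3 from flow(a,j), flow(j,b)
round 2: derive flow(a,d) via R3 from flow(a,j), flow(j,d)
round 2: derive flow(a,e) via R3 from flow(a,j), flow(j,e)
round 2: derive flow(a,h) via R3 from flow(a,c), flow(c,h)
round 2: derive flow(a,i) via R3 from flow(a,c), flow(c,i)
round 2: derive flow(b,d) via R3 from flow(b,i), flow(i,d)
round 2: derive flow(b,e) via R3 from flow(b,i), flow(i,e)
round 2: derive flow(b,j) via R3 from flow(b,h), flow(h,j)
round 2: derive flow(c,d) via R3 from flow(c,i), flow(i,d)
round 2: derive flow(c,e) via R3 from flow(c,i), flow(i,e)
round 2: derive flow(c,j) via R3 from flow(c,h), flow(h,j)
round 2: derive flow(h,a) via R3 from flow(h,j), flow(j,a)
round 2: derive flow(h,b) via R3 from flow(h,j), flow(j,b)
round 2: derive flow(h,d) via R3 from flow(h,j), flow(j,d)
round 2: derive flow(h,e) via R3 from flow(h,j), flow(j,e)
round 2: derive flow(h,h) via R3 from flow(h,j), flow(j,h)
round 2: derive flow(i,f) via R3 from flow(i,d), flow(d,f)
round 2: derive flow(j,c) via R3 from flow(j,a), flow(a,c)
round 2: derive flow(j,f) via R3 from flow(j,d), flow(d,f)
round 2: derive flow(j,i) via R3 from flow(j,b), flow(b,i)
round 2: derive flow(j,j) via R3 from flow(j,a), flow(a,j)
round 3: derive flow(a,f) via R3 from flow(a,d), flow(d,f)
round 3: derive flow(b,a) via R3 from flow(b,h), flow(h,a)
round 3: derive flow(b,c) via R3 from flow(b,j), flow(j,c)
round 3: derive flow(b,f) via R3 from flow(b,d), flow(d,f)
round 3: derive flow(c,a) via R3 from flow(c,h), flow(h,a)
round 3: derive flow(c,b) via R3 from flow(c,h), flow(h,b)
round 3: derive flow(c,c) via R3 from flow(c,j), flow(j,c)
round 3: derive flow(c,f) via R3 from flow(c,d), flow(d,f)
round 3: derive flow(h,c) via R3 from flow(h,a), flow(a,c)
round 3: derive flow(h,f) via R3 from flow(h,d), flow(d,f)
round 3: derive flow(h,i) via R3 from flow(h,a), flow(a,i)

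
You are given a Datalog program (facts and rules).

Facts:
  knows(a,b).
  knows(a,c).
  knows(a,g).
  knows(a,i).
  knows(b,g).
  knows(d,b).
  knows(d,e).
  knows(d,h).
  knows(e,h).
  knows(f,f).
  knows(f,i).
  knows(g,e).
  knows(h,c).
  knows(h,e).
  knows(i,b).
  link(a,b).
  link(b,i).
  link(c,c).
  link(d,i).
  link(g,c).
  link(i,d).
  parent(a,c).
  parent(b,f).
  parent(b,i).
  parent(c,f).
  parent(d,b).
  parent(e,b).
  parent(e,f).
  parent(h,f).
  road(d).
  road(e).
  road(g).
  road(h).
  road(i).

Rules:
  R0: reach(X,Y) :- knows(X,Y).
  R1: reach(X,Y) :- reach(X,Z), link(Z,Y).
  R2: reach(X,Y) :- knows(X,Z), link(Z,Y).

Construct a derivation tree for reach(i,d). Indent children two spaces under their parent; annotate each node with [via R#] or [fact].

reach(i,d)  [via R1]
  reach(i,i)  [via R2]
    knows(i,b)  [fact]
    link(b,i)  [fact]
  link(i,d)  [fact]

round 1: derive reach(a,b) via R0 from knows(a,b)
round 1: derive reach(a,c) via R0 from knows(a,c)
round 1: derive reach(a,g) via R0 from knows(a,g)
round 1: derive reach(a,i) via R0 from knows(a,i)
round 1: derive reach(b,g) via R0 from knows(b,g)
round 1: derive reach(d,b) via R0 from knows(d,b)
round 1: derive reach(d,e) via R0 from knows(d,e)
round 1: derive reach(d,h) via R0 from knows(d,h)
round 1: derive reach(e,h) via R0 from knows(e,h)
round 1: derive reach(f,f) via R0 from knows(f,f)
round 1: derive reach(f,i) via R0 from knows(f,i)
round 1: derive reach(g,e) via R0 from knows(g,e)
round 1: derive reach(h,c) via R0 from knows(h,c)
round 1: derive reach(h,e) via R0 from knows(h,e)
round 1: derive reach(i,b) via R0 from knows(i,b)
round 1: derive reach(a,d) via R2 from knows(a,i), link(i,d)
round 1: derive reach(b,c) via R2 from knows(b,g), link(g,c)
round 1: derive reach(d,i) via R2 from knows(d,b), link(b,i)
round 1: derive reach(f,d) via R2 from knows(f,i), link(i,d)
round 1: derive reach(i,i) via R2 from knows(i,b), link(b,i)
round 2: derive reach(d,d) via R1 from reach(d,i), link(i,d)
round 2: derive reach(i,d) via R1 from reach(i,i), link(i,d)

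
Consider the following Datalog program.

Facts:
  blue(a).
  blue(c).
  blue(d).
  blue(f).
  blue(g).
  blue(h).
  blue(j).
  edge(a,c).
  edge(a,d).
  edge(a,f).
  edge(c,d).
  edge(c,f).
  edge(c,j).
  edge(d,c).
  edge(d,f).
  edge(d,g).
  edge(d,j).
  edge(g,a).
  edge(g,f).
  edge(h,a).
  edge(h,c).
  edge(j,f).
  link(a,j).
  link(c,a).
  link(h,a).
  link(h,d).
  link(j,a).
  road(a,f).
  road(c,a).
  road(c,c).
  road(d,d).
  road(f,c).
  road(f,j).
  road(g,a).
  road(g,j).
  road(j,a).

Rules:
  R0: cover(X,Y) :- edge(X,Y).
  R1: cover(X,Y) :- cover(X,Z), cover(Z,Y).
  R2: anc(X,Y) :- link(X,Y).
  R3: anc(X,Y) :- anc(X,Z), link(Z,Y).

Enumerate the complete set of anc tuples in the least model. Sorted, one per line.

anc(a,a)
anc(a,j)
anc(c,a)
anc(c,j)
anc(h,a)
anc(h,d)
anc(h,j)
anc(j,a)
anc(j,j)

round 1: derive anc(a,j) via R2 from link(a,j)
round 1: derive anc(c,a) via R2 from link(c,a)
round 1: derive anc(h,a) via R2 from link(h,a)
round 1: derive anc(h,d) via R2 from link(h,d)
round 1: derive anc(j,a) via R2 from link(j,a)
round 2: derive anc(a,a) via R3 from anc(a,j), link(j,a)
round 2: derive anc(c,j) via R3 from anc(c,a), link(a,j)
round 2: derive anc(h,j) via R3 from anc(h,a), link(a,j)
round 2: derive anc(j,j) via R3 from anc(j,a), link(a,j)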